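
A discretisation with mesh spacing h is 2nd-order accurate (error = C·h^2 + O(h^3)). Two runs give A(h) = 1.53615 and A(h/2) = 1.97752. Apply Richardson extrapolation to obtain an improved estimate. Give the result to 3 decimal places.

Extrapolated value = (4·A(h/2) − A(h)) / (4 − 1)
= (4·1.97752 − 1.53615) / 3
= 6.37393 / 3 = 2.12464

2.125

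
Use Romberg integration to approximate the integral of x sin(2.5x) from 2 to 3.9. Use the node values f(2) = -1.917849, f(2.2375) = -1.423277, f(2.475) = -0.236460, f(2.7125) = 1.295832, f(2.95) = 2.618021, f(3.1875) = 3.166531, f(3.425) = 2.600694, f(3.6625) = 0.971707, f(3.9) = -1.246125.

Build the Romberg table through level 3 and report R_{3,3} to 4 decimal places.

R_{0,0} (trapezoid, 1 panel, h=1.9000): -3.005775
R_{1,0} (trapezoid, 2 panels, h=0.9500): 0.984232
R_{2,0} (trapezoid, 4 panels, h=0.4750): 1.615127
R_{3,0} (trapezoid, 8 panels, h=0.2375): 1.760127
R_{1,1} = 0.984232 + (0.984232 − (-3.005775))/3 = 2.314234
R_{2,1} = 1.615127 + (1.615127 − 0.984232)/3 = 1.825425
R_{3,1} = 1.760127 + (1.760127 − 1.615127)/3 = 1.808460
R_{2,2} = 1.825425 + (1.825425 − 2.314234)/15 = 1.792838
R_{3,2} = 1.808460 + (1.808460 − 1.825425)/15 = 1.807329
R_{3,3} = 1.807329 + (1.807329 − 1.792838)/63 = 1.807559

1.8076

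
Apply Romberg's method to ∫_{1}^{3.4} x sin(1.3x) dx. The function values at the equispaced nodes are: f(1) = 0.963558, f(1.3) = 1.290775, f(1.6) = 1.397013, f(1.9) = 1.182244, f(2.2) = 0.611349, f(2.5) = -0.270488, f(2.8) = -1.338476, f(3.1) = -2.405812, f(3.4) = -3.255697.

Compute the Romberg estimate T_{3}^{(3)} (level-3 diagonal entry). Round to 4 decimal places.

T_{0}^{(0)} (trapezoid, 1 panel, h=2.4000): -2.750567
T_{1}^{(0)} (trapezoid, 2 panels, h=1.2000): -0.641665
T_{2}^{(0)} (trapezoid, 4 panels, h=0.6000): -0.285710
T_{3}^{(0)} (trapezoid, 8 panels, h=0.3000): -0.203839
T_{1}^{(1)} = -0.641665 + (-0.641665 − (-2.750567))/3 = 0.061302
T_{2}^{(1)} = -0.285710 + (-0.285710 − (-0.641665))/3 = -0.167058
T_{3}^{(1)} = -0.203839 + (-0.203839 − (-0.285710))/3 = -0.176549
T_{2}^{(2)} = -0.167058 + (-0.167058 − 0.061302)/15 = -0.182282
T_{3}^{(2)} = -0.176549 + (-0.176549 − (-0.167058))/15 = -0.177182
T_{3}^{(3)} = -0.177182 + (-0.177182 − (-0.182282))/63 = -0.177101

-0.1771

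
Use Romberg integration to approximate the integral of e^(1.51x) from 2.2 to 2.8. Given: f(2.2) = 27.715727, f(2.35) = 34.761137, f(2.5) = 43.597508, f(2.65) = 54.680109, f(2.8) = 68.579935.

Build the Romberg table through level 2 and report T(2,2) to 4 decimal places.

27.0624

T(0,0) (trapezoid, 1 panel, h=0.6000): 28.888699
T(1,0) (trapezoid, 2 panels, h=0.3000): 27.523602
T(2,0) (trapezoid, 4 panels, h=0.1500): 27.177988
T(1,1) = 27.523602 + (27.523602 − 28.888699)/3 = 27.068570
T(2,1) = 27.177988 + (27.177988 − 27.523602)/3 = 27.062783
T(2,2) = 27.062783 + (27.062783 − 27.068570)/15 = 27.062397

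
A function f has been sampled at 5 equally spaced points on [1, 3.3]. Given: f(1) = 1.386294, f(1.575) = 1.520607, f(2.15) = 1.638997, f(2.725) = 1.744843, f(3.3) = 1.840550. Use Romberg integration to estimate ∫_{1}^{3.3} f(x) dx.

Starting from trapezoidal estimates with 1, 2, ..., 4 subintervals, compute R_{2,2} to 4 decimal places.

3.7503

R_{0,0} (trapezoid, 1 panel, h=2.3000): 3.710871
R_{1,0} (trapezoid, 2 panels, h=1.1500): 3.740282
R_{2,0} (trapezoid, 4 panels, h=0.5750): 3.747775
R_{1,1} = 3.740282 + (3.740282 − 3.710871)/3 = 3.750086
R_{2,1} = 3.747775 + (3.747775 − 3.740282)/3 = 3.750273
R_{2,2} = 3.750273 + (3.750273 − 3.750086)/15 = 3.750285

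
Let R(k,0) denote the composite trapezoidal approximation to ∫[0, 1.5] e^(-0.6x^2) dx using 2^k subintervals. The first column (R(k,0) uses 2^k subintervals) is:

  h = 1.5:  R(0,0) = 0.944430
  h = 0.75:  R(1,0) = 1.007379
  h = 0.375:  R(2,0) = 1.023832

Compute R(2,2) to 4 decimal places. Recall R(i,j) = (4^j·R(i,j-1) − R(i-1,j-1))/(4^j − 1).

R(1,1) = 1.007379 + (1.007379 − 0.944430)/3 = 1.028362
R(2,1) = (4·1.023832 − 1.007379) / 3 = 1.029316
R(2,2) = 1.029316 + (1.029316 − 1.028362)/15 = 1.029380

1.0294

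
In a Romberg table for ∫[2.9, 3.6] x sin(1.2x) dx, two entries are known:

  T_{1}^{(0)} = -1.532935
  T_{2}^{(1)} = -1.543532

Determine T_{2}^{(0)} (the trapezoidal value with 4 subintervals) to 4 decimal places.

From T_{2}^{(1)} = (4·T_{2}^{(0)} − T_{1}^{(0)})/3, solve for T_{2}^{(0)}:
4·T_{2}^{(0)} = 3·(-1.543532) + (-1.532935) = -6.163531
T_{2}^{(0)} = -1.540883

-1.5409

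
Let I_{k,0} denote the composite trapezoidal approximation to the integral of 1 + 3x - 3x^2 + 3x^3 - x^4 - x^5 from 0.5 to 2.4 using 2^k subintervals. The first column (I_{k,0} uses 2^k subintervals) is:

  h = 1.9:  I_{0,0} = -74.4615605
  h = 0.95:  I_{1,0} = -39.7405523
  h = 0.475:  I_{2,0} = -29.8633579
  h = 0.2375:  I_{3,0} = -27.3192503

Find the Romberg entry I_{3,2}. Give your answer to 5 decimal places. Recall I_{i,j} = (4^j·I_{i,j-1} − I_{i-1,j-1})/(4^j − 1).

Richardson extrapolation on the trapezoidal column (denominator 4−1=3):
I_{2,1} = -29.8633579 + (-29.8633579 − (-39.7405523))/3 = -26.5709598
I_{3,1} = (4·(-27.3192503) − (-29.8633579)) / 3 = -26.4712144
I_{3,2} = (16·(-26.4712144) − (-26.5709598)) / 15 = -26.4645647
(Column j=1 coincides with Simpson's rule on the same nodes.)

-26.46456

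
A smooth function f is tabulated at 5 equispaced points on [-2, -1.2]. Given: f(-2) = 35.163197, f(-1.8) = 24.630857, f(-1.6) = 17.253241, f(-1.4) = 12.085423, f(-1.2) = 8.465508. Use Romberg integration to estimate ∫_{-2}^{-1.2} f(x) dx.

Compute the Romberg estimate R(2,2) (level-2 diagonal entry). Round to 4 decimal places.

14.9988

R(0,0) (trapezoid, 1 panel, h=0.8000): 17.451482
R(1,0) (trapezoid, 2 panels, h=0.4000): 15.627037
R(2,0) (trapezoid, 4 panels, h=0.2000): 15.156775
R(1,1) = 15.627037 + (15.627037 − 17.451482)/3 = 15.018889
R(2,1) = 15.156775 + (15.156775 − 15.627037)/3 = 15.000021
R(2,2) = 15.000021 + (15.000021 − 15.018889)/15 = 14.998763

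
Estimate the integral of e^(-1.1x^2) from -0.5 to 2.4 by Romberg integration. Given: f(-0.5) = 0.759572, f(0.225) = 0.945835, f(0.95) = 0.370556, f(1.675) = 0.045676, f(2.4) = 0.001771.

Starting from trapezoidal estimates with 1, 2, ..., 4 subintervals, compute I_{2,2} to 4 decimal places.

I_{0,0} (trapezoid, 1 panel, h=2.9000): 1.103947
I_{1,0} (trapezoid, 2 panels, h=1.4500): 1.089280
I_{2,0} (trapezoid, 4 panels, h=0.7250): 1.263485
I_{1,1} = 1.089280 + (1.089280 − 1.103947)/3 = 1.084391
I_{2,1} = 1.263485 + (1.263485 − 1.089280)/3 = 1.321553
I_{2,2} = 1.321553 + (1.321553 − 1.084391)/15 = 1.337364

1.3374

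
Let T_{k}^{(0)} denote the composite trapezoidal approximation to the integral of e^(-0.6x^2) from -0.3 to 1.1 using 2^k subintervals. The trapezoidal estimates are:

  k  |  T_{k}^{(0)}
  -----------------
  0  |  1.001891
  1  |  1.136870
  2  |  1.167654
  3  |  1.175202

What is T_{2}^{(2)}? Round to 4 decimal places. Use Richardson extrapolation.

1.1777

Richardson extrapolation on the trapezoidal column (denominator 4−1=3):
T_{1}^{(1)} = 1.136870 + (1.136870 − 1.001891)/3 = 1.181863
T_{2}^{(1)} = (4·1.167654 − 1.136870) / 3 = 1.177915
T_{2}^{(2)} = (16·1.177915 − 1.181863) / 15 = 1.177652
(Column j=1 coincides with Simpson's rule on the same nodes.)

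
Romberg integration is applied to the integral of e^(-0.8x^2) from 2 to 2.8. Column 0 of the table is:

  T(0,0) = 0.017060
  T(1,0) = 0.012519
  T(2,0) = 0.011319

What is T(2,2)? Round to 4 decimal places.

0.0109

Richardson extrapolation on the trapezoidal column (denominator 4−1=3):
T(1,1) = 0.012519 + (0.012519 − 0.017060)/3 = 0.011005
T(2,1) = (4·0.011319 − 0.012519) / 3 = 0.010919
T(2,2) = 0.010919 + (0.010919 − 0.011005)/15 = 0.010913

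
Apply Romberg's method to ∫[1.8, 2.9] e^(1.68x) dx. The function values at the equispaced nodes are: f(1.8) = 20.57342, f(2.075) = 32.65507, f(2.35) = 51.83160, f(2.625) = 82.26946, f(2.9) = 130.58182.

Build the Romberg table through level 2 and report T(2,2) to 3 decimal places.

T(0,0) (trapezoid, 1 panel, h=1.1000): 83.13538
T(1,0) (trapezoid, 2 panels, h=0.5500): 70.07507
T(2,0) (trapezoid, 4 panels, h=0.2750): 66.64178
T(1,1) = 70.07507 + (70.07507 − 83.13538)/3 = 65.72163
T(2,1) = 66.64178 + (66.64178 − 70.07507)/3 = 65.49735
T(2,2) = 65.49735 + (65.49735 − 65.72163)/15 = 65.48240

65.482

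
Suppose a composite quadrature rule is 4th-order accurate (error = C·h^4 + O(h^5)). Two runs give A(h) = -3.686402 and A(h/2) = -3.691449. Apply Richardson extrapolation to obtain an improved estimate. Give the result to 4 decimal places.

Extrapolated value = (16·A(h/2) − A(h)) / (16 − 1)
= (16·(-3.691449) − (-3.686402)) / 15
= -55.376782 / 15 = -3.691785

-3.6918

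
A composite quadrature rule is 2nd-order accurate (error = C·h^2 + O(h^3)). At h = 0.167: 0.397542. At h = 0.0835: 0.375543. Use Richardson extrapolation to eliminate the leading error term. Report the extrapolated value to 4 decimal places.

The leading error scales as h^2; refining by a factor of 2 reduces it by 2^2 = 4.
Extrapolated value = (4·A(h/2) − A(h)) / (4 − 1)
= (4·0.375543 − 0.397542) / 3
= 1.104630 / 3 = 0.368210

0.3682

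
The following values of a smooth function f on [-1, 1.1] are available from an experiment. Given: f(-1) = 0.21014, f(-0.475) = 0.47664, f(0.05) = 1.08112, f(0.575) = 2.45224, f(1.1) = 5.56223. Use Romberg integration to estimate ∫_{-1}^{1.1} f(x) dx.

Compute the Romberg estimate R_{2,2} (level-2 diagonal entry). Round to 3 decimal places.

3.432

R_{0,0} (trapezoid, 1 panel, h=2.1000): 6.06099
R_{1,0} (trapezoid, 2 panels, h=1.0500): 4.16567
R_{2,0} (trapezoid, 4 panels, h=0.5250): 3.62050
R_{1,1} = 4.16567 + (4.16567 − 6.06099)/3 = 3.53390
R_{2,1} = 3.62050 + (3.62050 − 4.16567)/3 = 3.43878
R_{2,2} = 3.43878 + (3.43878 − 3.53390)/15 = 3.43244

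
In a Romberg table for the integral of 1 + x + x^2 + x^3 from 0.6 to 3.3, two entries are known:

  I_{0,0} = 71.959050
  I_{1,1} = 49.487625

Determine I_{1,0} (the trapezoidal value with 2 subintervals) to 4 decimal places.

55.1055

From I_{1,1} = (4·I_{1,0} − I_{0,0})/3, solve for I_{1,0}:
4·I_{1,0} = 3·49.487625 + 71.959050 = 220.421925
I_{1,0} = 55.105481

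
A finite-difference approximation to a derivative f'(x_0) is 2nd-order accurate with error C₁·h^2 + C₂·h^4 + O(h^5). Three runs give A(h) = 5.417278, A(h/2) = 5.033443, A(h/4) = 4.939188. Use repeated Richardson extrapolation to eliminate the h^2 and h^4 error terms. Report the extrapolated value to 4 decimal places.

4.9079

First eliminate the h^2 term (factor 2^2 = 4):
  B₁ = (4·5.033443 − 5.417278)/3 = 4.905498
  B₂ = (4·4.939188 − 5.033443)/3 = 4.907770
Then eliminate the h^4 term (factor 2^4 = 16):
  (16·4.907770 − 4.905498)/15 = 4.907921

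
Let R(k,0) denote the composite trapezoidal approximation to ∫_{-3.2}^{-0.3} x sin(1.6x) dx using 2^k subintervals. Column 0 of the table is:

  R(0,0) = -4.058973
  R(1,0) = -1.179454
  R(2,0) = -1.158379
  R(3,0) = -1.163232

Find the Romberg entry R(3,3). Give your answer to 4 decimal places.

-1.1650

Richardson extrapolation on the trapezoidal column (denominator 4−1=3):
R(1,1) = -1.179454 + (-1.179454 − (-4.058973))/3 = -0.219614
R(2,1) = (4·(-1.158379) − (-1.179454)) / 3 = -1.151354
R(3,1) = -1.163232 + (-1.163232 − (-1.158379))/3 = -1.164850
R(2,2) = (16·(-1.151354) − (-0.219614)) / 15 = -1.213470
R(3,2) = -1.164850 + (-1.164850 − (-1.151354))/15 = -1.165750
R(3,3) = (64·(-1.165750) − (-1.213470)) / 63 = -1.164993
(Column j=1 coincides with Simpson's rule on the same nodes.)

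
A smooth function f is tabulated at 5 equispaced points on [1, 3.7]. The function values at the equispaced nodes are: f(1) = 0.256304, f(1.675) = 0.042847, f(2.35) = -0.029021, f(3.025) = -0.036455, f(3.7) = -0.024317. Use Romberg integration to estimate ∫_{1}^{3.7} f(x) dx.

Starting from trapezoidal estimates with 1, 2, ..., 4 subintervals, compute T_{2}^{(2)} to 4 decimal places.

0.0444

T_{0}^{(0)} (trapezoid, 1 panel, h=2.7000): 0.313182
T_{1}^{(0)} (trapezoid, 2 panels, h=1.3500): 0.117413
T_{2}^{(0)} (trapezoid, 4 panels, h=0.6750): 0.063021
T_{1}^{(1)} = 0.117413 + (0.117413 − 0.313182)/3 = 0.052157
T_{2}^{(1)} = 0.063021 + (0.063021 − 0.117413)/3 = 0.044890
T_{2}^{(2)} = 0.044890 + (0.044890 − 0.052157)/15 = 0.044406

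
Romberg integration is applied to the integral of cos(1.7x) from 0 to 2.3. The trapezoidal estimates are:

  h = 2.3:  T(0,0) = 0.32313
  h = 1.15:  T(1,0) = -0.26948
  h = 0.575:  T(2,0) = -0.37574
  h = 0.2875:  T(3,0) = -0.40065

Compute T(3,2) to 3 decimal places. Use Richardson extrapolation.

-0.409

Richardson extrapolation on the trapezoidal column (denominator 4−1=3):
T(2,1) = (4·(-0.37574) − (-0.26948)) / 3 = -0.41116
T(3,1) = -0.40065 + (-0.40065 − (-0.37574))/3 = -0.40895
T(3,2) = (16·(-0.40895) − (-0.41116)) / 15 = -0.40880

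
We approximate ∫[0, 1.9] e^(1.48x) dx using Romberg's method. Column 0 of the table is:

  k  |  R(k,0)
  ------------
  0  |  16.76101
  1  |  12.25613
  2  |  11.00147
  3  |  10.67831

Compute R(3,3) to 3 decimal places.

10.570

Richardson extrapolation on the trapezoidal column (denominator 4−1=3):
R(1,1) = 12.25613 + (12.25613 − 16.76101)/3 = 10.75450
R(2,1) = (4·11.00147 − 12.25613) / 3 = 10.58325
R(3,1) = 10.67831 + (10.67831 − 11.00147)/3 = 10.57059
R(2,2) = (16·10.58325 − 10.75450) / 15 = 10.57183
R(3,2) = 10.57059 + (10.57059 − 10.58325)/15 = 10.56975
R(3,3) = (64·10.56975 − 10.57183) / 63 = 10.56972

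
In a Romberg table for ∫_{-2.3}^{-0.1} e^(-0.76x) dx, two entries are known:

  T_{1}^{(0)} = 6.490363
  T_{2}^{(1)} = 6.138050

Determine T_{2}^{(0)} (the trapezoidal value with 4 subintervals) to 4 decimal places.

6.2261

From T_{2}^{(1)} = (4·T_{2}^{(0)} − T_{1}^{(0)})/3, solve for T_{2}^{(0)}:
4·T_{2}^{(0)} = 3·6.138050 + 6.490363 = 24.904513
T_{2}^{(0)} = 6.226128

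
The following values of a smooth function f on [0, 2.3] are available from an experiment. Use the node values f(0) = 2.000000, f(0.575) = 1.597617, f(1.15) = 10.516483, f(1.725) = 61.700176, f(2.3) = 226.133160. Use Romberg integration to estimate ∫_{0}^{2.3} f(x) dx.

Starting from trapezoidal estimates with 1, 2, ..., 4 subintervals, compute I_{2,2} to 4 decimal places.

I_{0,0} (trapezoid, 1 panel, h=2.3000): 262.353134
I_{1,0} (trapezoid, 2 panels, h=1.1500): 143.270522
I_{2,0} (trapezoid, 4 panels, h=0.5750): 108.031492
I_{1,1} = 143.270522 + (143.270522 − 262.353134)/3 = 103.576318
I_{2,1} = 108.031492 + (108.031492 − 143.270522)/3 = 96.285149
I_{2,2} = 96.285149 + (96.285149 − 103.576318)/15 = 95.799071

95.7991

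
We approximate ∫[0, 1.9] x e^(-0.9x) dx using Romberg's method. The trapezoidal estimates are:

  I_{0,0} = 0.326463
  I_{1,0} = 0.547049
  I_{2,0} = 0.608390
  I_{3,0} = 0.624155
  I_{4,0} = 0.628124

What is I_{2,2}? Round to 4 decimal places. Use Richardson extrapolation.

I_{1,1} = 0.547049 + (0.547049 − 0.326463)/3 = 0.620578
I_{2,1} = 0.608390 + (0.608390 − 0.547049)/3 = 0.628837
I_{2,2} = (16·0.628837 − 0.620578) / 15 = 0.629388

0.6294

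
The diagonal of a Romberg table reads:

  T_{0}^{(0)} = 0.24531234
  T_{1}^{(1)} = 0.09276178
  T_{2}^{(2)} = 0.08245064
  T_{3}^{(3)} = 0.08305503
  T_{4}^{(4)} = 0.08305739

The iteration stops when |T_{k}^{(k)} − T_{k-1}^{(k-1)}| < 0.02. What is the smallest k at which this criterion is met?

k = 2

|T_{1}^{(1)} − T_{0}^{(0)}| = 0.15255056 ≥ 0.02
|T_{2}^{(2)} − T_{1}^{(1)}| = 0.01031114 < 0.02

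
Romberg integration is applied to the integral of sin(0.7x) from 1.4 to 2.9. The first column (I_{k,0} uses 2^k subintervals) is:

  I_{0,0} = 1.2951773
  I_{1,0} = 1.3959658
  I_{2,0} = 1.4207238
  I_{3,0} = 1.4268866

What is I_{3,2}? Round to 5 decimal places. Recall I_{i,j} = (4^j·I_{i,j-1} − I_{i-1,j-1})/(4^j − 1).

Richardson extrapolation on the trapezoidal column (denominator 4−1=3):
I_{2,1} = (4·1.4207238 − 1.3959658) / 3 = 1.4289765
I_{3,1} = (4·1.4268866 − 1.4207238) / 3 = 1.4289409
I_{3,2} = (16·1.4289409 − 1.4289765) / 15 = 1.4289385

1.42894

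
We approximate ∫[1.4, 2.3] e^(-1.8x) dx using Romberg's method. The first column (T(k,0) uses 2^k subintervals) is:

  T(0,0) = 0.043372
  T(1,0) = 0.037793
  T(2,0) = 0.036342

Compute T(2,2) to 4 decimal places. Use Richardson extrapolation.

T(1,1) = 0.037793 + (0.037793 − 0.043372)/3 = 0.035933
T(2,1) = 0.036342 + (0.036342 − 0.037793)/3 = 0.035858
T(2,2) = 0.035858 + (0.035858 − 0.035933)/15 = 0.035853

0.0359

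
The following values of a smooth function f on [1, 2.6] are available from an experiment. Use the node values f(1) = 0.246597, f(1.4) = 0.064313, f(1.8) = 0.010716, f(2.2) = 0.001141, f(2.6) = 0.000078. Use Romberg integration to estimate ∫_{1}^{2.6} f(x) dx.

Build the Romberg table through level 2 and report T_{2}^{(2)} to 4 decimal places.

0.0702

T_{0}^{(0)} (trapezoid, 1 panel, h=1.6000): 0.197340
T_{1}^{(0)} (trapezoid, 2 panels, h=0.8000): 0.107243
T_{2}^{(0)} (trapezoid, 4 panels, h=0.4000): 0.079803
T_{1}^{(1)} = 0.107243 + (0.107243 − 0.197340)/3 = 0.077211
T_{2}^{(1)} = 0.079803 + (0.079803 − 0.107243)/3 = 0.070656
T_{2}^{(2)} = 0.070656 + (0.070656 − 0.077211)/15 = 0.070219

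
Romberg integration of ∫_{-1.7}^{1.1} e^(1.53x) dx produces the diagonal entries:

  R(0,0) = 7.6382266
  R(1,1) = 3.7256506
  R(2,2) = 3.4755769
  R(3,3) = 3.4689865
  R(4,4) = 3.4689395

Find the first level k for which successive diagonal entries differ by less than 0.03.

|R(1,1) − R(0,0)| = 3.9125760 ≥ 0.03
|R(2,2) − R(1,1)| = 0.2500737 ≥ 0.03
|R(3,3) − R(2,2)| = 0.0065904 < 0.03

k = 3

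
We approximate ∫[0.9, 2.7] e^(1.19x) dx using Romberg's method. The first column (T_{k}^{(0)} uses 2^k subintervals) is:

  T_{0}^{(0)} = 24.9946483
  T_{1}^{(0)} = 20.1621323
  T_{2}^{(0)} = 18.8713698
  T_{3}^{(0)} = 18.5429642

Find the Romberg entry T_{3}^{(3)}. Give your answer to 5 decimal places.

18.43298

Richardson extrapolation on the trapezoidal column (denominator 4−1=3):
T_{1}^{(1)} = (4·20.1621323 − 24.9946483) / 3 = 18.5512936
T_{2}^{(1)} = 18.8713698 + (18.8713698 − 20.1621323)/3 = 18.4411156
T_{3}^{(1)} = 18.5429642 + (18.5429642 − 18.8713698)/3 = 18.4334957
T_{2}^{(2)} = (16·18.4411156 − 18.5512936) / 15 = 18.4337704
T_{3}^{(2)} = 18.4334957 + (18.4334957 − 18.4411156)/15 = 18.4329877
T_{3}^{(3)} = (64·18.4329877 − 18.4337704) / 63 = 18.4329753
(Column j=1 coincides with Simpson's rule on the same nodes.)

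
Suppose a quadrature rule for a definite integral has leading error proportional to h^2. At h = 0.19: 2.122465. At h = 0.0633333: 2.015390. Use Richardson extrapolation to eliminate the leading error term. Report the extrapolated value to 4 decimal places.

2.0020

Extrapolated value = (9·A(h/3) − A(h)) / (9 − 1)
= (9·2.015390 − 2.122465) / 8
= 16.016045 / 8 = 2.002006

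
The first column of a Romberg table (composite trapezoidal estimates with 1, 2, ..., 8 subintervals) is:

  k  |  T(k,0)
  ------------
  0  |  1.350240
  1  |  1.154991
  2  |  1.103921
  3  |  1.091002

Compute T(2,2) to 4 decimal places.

T(1,1) = 1.154991 + (1.154991 − 1.350240)/3 = 1.089908
T(2,1) = 1.103921 + (1.103921 − 1.154991)/3 = 1.086898
T(2,2) = 1.086898 + (1.086898 − 1.089908)/15 = 1.086697

1.0867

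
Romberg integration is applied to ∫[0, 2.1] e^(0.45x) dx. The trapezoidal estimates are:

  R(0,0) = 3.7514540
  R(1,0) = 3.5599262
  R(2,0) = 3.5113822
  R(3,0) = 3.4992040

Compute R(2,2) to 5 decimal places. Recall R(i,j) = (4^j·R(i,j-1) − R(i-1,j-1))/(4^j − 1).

Richardson extrapolation on the trapezoidal column (denominator 4−1=3):
R(1,1) = (4·3.5599262 − 3.7514540) / 3 = 3.4960836
R(2,1) = (4·3.5113822 − 3.5599262) / 3 = 3.4952009
R(2,2) = 3.4952009 + (3.4952009 − 3.4960836)/15 = 3.4951421

3.49514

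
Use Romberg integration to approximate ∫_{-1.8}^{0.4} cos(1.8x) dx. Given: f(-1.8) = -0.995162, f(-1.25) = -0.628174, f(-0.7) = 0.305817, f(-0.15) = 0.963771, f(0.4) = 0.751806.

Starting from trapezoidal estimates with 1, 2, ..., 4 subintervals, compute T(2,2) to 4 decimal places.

0.3106

T(0,0) (trapezoid, 1 panel, h=2.2000): -0.267692
T(1,0) (trapezoid, 2 panels, h=1.1000): 0.202553
T(2,0) (trapezoid, 4 panels, h=0.5500): 0.285855
T(1,1) = 0.202553 + (0.202553 − (-0.267692))/3 = 0.359301
T(2,1) = 0.285855 + (0.285855 − 0.202553)/3 = 0.313622
T(2,2) = 0.313622 + (0.313622 − 0.359301)/15 = 0.310577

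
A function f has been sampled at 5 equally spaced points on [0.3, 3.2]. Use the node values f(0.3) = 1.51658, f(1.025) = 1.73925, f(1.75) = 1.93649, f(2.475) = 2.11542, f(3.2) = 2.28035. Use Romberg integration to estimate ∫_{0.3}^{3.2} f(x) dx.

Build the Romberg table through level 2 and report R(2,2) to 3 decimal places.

5.580

R(0,0) (trapezoid, 1 panel, h=2.9000): 5.50555
R(1,0) (trapezoid, 2 panels, h=1.4500): 5.56068
R(2,0) (trapezoid, 4 panels, h=0.7250): 5.57498
R(1,1) = 5.56068 + (5.56068 − 5.50555)/3 = 5.57906
R(2,1) = 5.57498 + (5.57498 − 5.56068)/3 = 5.57975
R(2,2) = 5.57975 + (5.57975 − 5.57906)/15 = 5.57980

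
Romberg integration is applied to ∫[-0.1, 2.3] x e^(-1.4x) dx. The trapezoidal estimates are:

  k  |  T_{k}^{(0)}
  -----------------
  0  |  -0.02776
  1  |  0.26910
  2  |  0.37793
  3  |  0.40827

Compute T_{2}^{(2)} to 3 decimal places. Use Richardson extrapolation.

0.417

T_{1}^{(1)} = (4·0.26910 − (-0.02776)) / 3 = 0.36805
T_{2}^{(1)} = (4·0.37793 − 0.26910) / 3 = 0.41421
T_{2}^{(2)} = 0.41421 + (0.41421 − 0.36805)/15 = 0.41729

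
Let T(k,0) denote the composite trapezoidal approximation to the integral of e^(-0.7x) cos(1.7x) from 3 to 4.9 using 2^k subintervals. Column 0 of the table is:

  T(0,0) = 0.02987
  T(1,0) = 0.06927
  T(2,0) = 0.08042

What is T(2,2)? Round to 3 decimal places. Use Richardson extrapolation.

Richardson extrapolation on the trapezoidal column (denominator 4−1=3):
T(1,1) = (4·0.06927 − 0.02987) / 3 = 0.08240
T(2,1) = (4·0.08042 − 0.06927) / 3 = 0.08414
T(2,2) = 0.08414 + (0.08414 − 0.08240)/15 = 0.08426
(Column j=1 coincides with Simpson's rule on the same nodes.)

0.084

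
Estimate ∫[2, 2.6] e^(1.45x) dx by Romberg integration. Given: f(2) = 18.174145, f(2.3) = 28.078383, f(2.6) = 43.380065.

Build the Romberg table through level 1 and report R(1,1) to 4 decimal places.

R(0,0) (trapezoid, 1 panel, h=0.6000): 18.466263
R(1,0) (trapezoid, 2 panels, h=0.3000): 17.656646
R(1,1) = 17.656646 + (17.656646 − 18.466263)/3 = 17.386774

17.3868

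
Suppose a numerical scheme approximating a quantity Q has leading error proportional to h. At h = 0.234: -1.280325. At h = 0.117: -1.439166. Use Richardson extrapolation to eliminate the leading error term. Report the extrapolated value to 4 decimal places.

The leading error scales as h; refining by a factor of 2 reduces it by 2^1 = 2.
Extrapolated value = (2·A(h/2) − A(h)) / (2 − 1)
= (2·(-1.439166) − (-1.280325)) / 1
= -1.598007 / 1 = -1.598007

-1.5980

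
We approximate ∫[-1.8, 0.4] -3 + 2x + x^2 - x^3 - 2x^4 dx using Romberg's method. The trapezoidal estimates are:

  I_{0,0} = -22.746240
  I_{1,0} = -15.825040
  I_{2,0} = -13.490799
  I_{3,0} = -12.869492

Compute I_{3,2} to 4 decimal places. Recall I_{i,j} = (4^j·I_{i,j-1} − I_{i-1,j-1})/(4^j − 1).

-12.6590

I_{2,1} = (4·(-13.490799) − (-15.825040)) / 3 = -12.712719
I_{3,1} = (4·(-12.869492) − (-13.490799)) / 3 = -12.662390
I_{3,2} = -12.662390 + (-12.662390 − (-12.712719))/15 = -12.659035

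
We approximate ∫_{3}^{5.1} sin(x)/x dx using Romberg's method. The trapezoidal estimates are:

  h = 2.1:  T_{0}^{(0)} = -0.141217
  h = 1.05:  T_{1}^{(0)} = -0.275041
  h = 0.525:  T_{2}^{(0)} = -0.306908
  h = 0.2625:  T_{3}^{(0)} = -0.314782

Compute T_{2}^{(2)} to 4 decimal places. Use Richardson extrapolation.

-0.3174

Richardson extrapolation on the trapezoidal column (denominator 4−1=3):
T_{1}^{(1)} = (4·(-0.275041) − (-0.141217)) / 3 = -0.319649
T_{2}^{(1)} = (4·(-0.306908) − (-0.275041)) / 3 = -0.317530
T_{2}^{(2)} = (16·(-0.317530) − (-0.319649)) / 15 = -0.317389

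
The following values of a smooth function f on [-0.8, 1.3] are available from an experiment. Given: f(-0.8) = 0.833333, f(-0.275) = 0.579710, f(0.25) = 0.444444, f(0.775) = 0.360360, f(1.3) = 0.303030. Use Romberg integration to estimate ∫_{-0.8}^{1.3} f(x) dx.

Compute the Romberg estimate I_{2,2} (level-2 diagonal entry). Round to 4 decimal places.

1.0120

I_{0,0} (trapezoid, 1 panel, h=2.1000): 1.193181
I_{1,0} (trapezoid, 2 panels, h=1.0500): 1.063257
I_{2,0} (trapezoid, 4 panels, h=0.5250): 1.025165
I_{1,1} = 1.063257 + (1.063257 − 1.193181)/3 = 1.019949
I_{2,1} = 1.025165 + (1.025165 − 1.063257)/3 = 1.012468
I_{2,2} = 1.012468 + (1.012468 − 1.019949)/15 = 1.011969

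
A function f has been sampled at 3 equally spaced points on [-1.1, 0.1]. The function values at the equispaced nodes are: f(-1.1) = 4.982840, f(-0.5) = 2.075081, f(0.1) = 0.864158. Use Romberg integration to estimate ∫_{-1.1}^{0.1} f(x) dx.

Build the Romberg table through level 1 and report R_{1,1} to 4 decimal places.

R_{0,0} (trapezoid, 1 panel, h=1.2000): 3.508199
R_{1,0} (trapezoid, 2 panels, h=0.6000): 2.999148
R_{1,1} = 2.999148 + (2.999148 − 3.508199)/3 = 2.829464

2.8295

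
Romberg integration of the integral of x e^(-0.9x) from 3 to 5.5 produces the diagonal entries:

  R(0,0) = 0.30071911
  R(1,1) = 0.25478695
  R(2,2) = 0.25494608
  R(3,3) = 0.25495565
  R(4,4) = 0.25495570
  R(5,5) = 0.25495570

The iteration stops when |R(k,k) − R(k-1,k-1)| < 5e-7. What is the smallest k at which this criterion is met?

|R(1,1) − R(0,0)| = 0.04593216 ≥ 5e-7
|R(2,2) − R(1,1)| = 0.00015913 ≥ 5e-7
|R(3,3) − R(2,2)| = 0.00000957 ≥ 5e-7
|R(4,4) − R(3,3)| = 0.00000005 < 5e-7

k = 4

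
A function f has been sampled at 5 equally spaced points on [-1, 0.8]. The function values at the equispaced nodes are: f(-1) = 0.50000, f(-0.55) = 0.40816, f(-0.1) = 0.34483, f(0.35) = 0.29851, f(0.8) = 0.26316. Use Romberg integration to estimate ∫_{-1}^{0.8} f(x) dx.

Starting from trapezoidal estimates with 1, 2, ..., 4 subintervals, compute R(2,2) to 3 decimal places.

0.642

R(0,0) (trapezoid, 1 panel, h=1.8000): 0.68684
R(1,0) (trapezoid, 2 panels, h=0.9000): 0.65377
R(2,0) (trapezoid, 4 panels, h=0.4500): 0.64489
R(1,1) = 0.65377 + (0.65377 − 0.68684)/3 = 0.64275
R(2,1) = 0.64489 + (0.64489 − 0.65377)/3 = 0.64193
R(2,2) = 0.64193 + (0.64193 − 0.64275)/15 = 0.64188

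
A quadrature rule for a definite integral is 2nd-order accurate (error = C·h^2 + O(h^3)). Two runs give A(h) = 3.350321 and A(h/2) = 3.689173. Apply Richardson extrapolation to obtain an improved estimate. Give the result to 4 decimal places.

3.8021

The leading error scales as h^2; refining by a factor of 2 reduces it by 2^2 = 4.
Extrapolated value = (4·A(h/2) − A(h)) / (4 − 1)
= (4·3.689173 − 3.350321) / 3
= 11.406371 / 3 = 3.802124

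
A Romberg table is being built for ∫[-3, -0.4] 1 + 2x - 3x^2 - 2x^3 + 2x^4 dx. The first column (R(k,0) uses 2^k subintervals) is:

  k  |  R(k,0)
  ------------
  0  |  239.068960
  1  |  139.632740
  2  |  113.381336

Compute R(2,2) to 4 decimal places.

Richardson extrapolation on the trapezoidal column (denominator 4−1=3):
R(1,1) = 139.632740 + (139.632740 − 239.068960)/3 = 106.487333
R(2,1) = (4·113.381336 − 139.632740) / 3 = 104.630868
R(2,2) = 104.630868 + (104.630868 − 106.487333)/15 = 104.507104

104.5071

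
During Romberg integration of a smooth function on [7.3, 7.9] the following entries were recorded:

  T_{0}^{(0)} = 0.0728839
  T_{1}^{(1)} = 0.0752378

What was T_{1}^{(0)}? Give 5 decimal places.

From T_{1}^{(1)} = (4·T_{1}^{(0)} − T_{0}^{(0)})/3, solve for T_{1}^{(0)}:
4·T_{1}^{(0)} = 3·0.0752378 + 0.0728839 = 0.2985973
T_{1}^{(0)} = 0.0746493

0.07465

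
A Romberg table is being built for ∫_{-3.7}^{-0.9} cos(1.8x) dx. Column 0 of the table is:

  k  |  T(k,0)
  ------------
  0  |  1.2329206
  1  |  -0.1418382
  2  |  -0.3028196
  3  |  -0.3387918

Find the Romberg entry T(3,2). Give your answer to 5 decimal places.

-0.35040

Richardson extrapolation on the trapezoidal column (denominator 4−1=3):
T(2,1) = (4·(-0.3028196) − (-0.1418382)) / 3 = -0.3564801
T(3,1) = (4·(-0.3387918) − (-0.3028196)) / 3 = -0.3507825
T(3,2) = (16·(-0.3507825) − (-0.3564801)) / 15 = -0.3504027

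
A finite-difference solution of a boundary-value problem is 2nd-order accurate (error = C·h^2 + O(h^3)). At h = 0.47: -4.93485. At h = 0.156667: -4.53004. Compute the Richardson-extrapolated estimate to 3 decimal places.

-4.479

The leading error scales as h^2; refining by a factor of 3 reduces it by 3^2 = 9.
Extrapolated value = (9·A(h/3) − A(h)) / (9 − 1)
= (9·(-4.53004) − (-4.93485)) / 8
= -35.83551 / 8 = -4.47944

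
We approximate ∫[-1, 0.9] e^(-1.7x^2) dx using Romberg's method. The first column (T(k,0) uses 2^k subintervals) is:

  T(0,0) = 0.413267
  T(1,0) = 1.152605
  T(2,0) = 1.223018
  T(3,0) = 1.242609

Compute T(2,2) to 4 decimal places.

Richardson extrapolation on the trapezoidal column (denominator 4−1=3):
T(1,1) = 1.152605 + (1.152605 − 0.413267)/3 = 1.399051
T(2,1) = 1.223018 + (1.223018 − 1.152605)/3 = 1.246489
T(2,2) = (16·1.246489 − 1.399051) / 15 = 1.236318

1.2363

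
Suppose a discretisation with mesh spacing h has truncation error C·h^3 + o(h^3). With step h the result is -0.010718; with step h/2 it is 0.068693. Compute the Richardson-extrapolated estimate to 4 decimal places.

0.0800

The leading error scales as h^3; refining by a factor of 2 reduces it by 2^3 = 8.
Extrapolated value = (8·A(h/2) − A(h)) / (8 − 1)
= (8·0.068693 − (-0.010718)) / 7
= 0.560262 / 7 = 0.080037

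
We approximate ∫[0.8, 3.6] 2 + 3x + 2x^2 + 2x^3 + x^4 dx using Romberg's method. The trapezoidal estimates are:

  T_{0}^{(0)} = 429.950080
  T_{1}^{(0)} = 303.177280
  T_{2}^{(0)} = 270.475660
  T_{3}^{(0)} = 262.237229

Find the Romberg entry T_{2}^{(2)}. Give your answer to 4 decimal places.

259.4855

Richardson extrapolation on the trapezoidal column (denominator 4−1=3):
T_{1}^{(1)} = (4·303.177280 − 429.950080) / 3 = 260.919680
T_{2}^{(1)} = (4·270.475660 − 303.177280) / 3 = 259.575120
T_{2}^{(2)} = 259.575120 + (259.575120 − 260.919680)/15 = 259.485483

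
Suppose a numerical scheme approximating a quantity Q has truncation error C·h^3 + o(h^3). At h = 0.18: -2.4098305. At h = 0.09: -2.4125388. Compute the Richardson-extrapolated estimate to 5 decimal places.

The leading error scales as h^3; refining by a factor of 2 reduces it by 2^3 = 8.
Extrapolated value = (8·A(h/2) − A(h)) / (8 − 1)
= (8·(-2.4125388) − (-2.4098305)) / 7
= -16.8904799 / 7 = -2.4129257

-2.41293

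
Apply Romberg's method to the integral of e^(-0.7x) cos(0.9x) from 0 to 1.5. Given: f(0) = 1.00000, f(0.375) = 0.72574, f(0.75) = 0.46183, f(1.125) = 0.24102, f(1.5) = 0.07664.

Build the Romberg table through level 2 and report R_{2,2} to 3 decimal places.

0.734

R_{0,0} (trapezoid, 1 panel, h=1.5000): 0.80748
R_{1,0} (trapezoid, 2 panels, h=0.7500): 0.75011
R_{2,0} (trapezoid, 4 panels, h=0.3750): 0.73759
R_{1,1} = 0.75011 + (0.75011 − 0.80748)/3 = 0.73099
R_{2,1} = 0.73759 + (0.73759 − 0.75011)/3 = 0.73342
R_{2,2} = 0.73342 + (0.73342 − 0.73099)/15 = 0.73358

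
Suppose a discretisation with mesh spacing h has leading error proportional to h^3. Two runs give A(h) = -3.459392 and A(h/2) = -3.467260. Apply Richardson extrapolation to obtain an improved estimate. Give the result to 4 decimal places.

-3.4684

The leading error scales as h^3; refining by a factor of 2 reduces it by 2^3 = 8.
Extrapolated value = (8·A(h/2) − A(h)) / (8 − 1)
= (8·(-3.467260) − (-3.459392)) / 7
= -24.278688 / 7 = -3.468384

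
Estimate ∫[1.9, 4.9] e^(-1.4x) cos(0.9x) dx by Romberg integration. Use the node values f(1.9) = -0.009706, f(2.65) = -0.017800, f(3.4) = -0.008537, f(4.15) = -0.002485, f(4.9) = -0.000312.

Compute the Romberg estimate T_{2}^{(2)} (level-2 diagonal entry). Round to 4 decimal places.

-0.0274

T_{0}^{(0)} (trapezoid, 1 panel, h=3.0000): -0.015027
T_{1}^{(0)} (trapezoid, 2 panels, h=1.5000): -0.020319
T_{2}^{(0)} (trapezoid, 4 panels, h=0.7500): -0.025373
T_{1}^{(1)} = -0.020319 + (-0.020319 − (-0.015027))/3 = -0.022083
T_{2}^{(1)} = -0.025373 + (-0.025373 − (-0.020319))/3 = -0.027058
T_{2}^{(2)} = -0.027058 + (-0.027058 − (-0.022083))/15 = -0.027390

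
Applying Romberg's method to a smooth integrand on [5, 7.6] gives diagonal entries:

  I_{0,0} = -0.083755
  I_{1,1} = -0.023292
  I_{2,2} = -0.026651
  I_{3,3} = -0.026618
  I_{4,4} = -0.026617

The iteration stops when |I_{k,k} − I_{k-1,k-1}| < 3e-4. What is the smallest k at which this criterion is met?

|I_{1,1} − I_{0,0}| = 0.060463 ≥ 3e-4
|I_{2,2} − I_{1,1}| = 0.003359 ≥ 3e-4
|I_{3,3} − I_{2,2}| = 0.000033 < 3e-4

k = 3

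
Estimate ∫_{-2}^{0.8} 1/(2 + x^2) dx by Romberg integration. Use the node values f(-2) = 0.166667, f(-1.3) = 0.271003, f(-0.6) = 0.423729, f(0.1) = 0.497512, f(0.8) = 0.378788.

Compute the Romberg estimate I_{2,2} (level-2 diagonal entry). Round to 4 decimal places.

1.0421

I_{0,0} (trapezoid, 1 panel, h=2.8000): 0.763637
I_{1,0} (trapezoid, 2 panels, h=1.4000): 0.975039
I_{2,0} (trapezoid, 4 panels, h=0.7000): 1.025480
I_{1,1} = 0.975039 + (0.975039 − 0.763637)/3 = 1.045506
I_{2,1} = 1.025480 + (1.025480 − 0.975039)/3 = 1.042294
I_{2,2} = 1.042294 + (1.042294 − 1.045506)/15 = 1.042080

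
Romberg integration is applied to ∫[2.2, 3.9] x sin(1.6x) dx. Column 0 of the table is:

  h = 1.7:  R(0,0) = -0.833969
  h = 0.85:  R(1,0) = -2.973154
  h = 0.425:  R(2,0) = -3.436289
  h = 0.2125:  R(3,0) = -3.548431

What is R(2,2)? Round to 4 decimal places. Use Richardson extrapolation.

Richardson extrapolation on the trapezoidal column (denominator 4−1=3):
R(1,1) = (4·(-2.973154) − (-0.833969)) / 3 = -3.686216
R(2,1) = -3.436289 + (-3.436289 − (-2.973154))/3 = -3.590667
R(2,2) = (16·(-3.590667) − (-3.686216)) / 15 = -3.584297

-3.5843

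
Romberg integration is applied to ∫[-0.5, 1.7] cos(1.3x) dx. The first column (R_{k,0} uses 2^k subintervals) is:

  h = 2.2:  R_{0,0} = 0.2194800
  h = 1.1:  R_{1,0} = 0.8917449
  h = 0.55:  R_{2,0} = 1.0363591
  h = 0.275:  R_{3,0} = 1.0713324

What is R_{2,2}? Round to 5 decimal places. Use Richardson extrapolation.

1.08248

Richardson extrapolation on the trapezoidal column (denominator 4−1=3):
R_{1,1} = 0.8917449 + (0.8917449 − 0.2194800)/3 = 1.1158332
R_{2,1} = 1.0363591 + (1.0363591 − 0.8917449)/3 = 1.0845638
R_{2,2} = (16·1.0845638 − 1.1158332) / 15 = 1.0824792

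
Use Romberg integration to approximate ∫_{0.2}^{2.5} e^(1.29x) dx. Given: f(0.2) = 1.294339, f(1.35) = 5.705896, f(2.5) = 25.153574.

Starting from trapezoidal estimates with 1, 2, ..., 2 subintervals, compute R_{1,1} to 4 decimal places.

R_{0,0} (trapezoid, 1 panel, h=2.3000): 30.415100
R_{1,0} (trapezoid, 2 panels, h=1.1500): 21.769330
R_{1,1} = 21.769330 + (21.769330 − 30.415100)/3 = 18.887407

18.8874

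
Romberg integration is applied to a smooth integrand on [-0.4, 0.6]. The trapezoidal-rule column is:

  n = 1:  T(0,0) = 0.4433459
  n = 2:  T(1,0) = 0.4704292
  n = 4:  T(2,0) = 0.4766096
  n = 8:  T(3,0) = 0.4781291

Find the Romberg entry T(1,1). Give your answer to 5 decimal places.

0.47946

Richardson extrapolation on the trapezoidal column (denominator 4−1=3):
T(1,1) = (4·0.4704292 − 0.4433459) / 3 = 0.4794570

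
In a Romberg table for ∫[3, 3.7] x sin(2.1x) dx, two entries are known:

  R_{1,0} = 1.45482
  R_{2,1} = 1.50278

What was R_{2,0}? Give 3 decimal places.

1.491

From R_{2,1} = (4·R_{2,0} − R_{1,0})/3, solve for R_{2,0}:
4·R_{2,0} = 3·1.50278 + 1.45482 = 5.96316
R_{2,0} = 1.49079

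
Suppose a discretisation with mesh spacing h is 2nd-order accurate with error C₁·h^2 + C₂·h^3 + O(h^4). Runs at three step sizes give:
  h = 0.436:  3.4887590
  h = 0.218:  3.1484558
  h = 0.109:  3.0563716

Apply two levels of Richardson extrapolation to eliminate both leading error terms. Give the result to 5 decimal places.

3.02434

First eliminate the h^2 term (factor 2^2 = 4):
  B₁ = (4·3.1484558 − 3.4887590)/3 = 3.0350214
  B₂ = (4·3.0563716 − 3.1484558)/3 = 3.0256769
Then eliminate the h^3 term (factor 2^3 = 8):
  (8·3.0256769 − 3.0350214)/7 = 3.0243420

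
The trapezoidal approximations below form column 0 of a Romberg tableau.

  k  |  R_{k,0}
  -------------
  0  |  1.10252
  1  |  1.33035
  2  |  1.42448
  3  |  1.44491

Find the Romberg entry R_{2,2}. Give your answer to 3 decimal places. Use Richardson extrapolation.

1.459

R_{1,1} = 1.33035 + (1.33035 − 1.10252)/3 = 1.40629
R_{2,1} = (4·1.42448 − 1.33035) / 3 = 1.45586
R_{2,2} = 1.45586 + (1.45586 − 1.40629)/15 = 1.45916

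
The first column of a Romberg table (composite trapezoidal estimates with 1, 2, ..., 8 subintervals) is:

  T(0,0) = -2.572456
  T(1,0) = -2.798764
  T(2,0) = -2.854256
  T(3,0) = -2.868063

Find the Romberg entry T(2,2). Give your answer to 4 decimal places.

-2.8727

Richardson extrapolation on the trapezoidal column (denominator 4−1=3):
T(1,1) = -2.798764 + (-2.798764 − (-2.572456))/3 = -2.874200
T(2,1) = (4·(-2.854256) − (-2.798764)) / 3 = -2.872753
T(2,2) = -2.872753 + (-2.872753 − (-2.874200))/15 = -2.872657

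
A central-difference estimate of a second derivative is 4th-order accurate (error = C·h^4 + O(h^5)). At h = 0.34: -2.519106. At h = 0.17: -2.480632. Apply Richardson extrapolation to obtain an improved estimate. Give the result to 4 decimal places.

-2.4781

Extrapolated value = (16·A(h/2) − A(h)) / (16 − 1)
= (16·(-2.480632) − (-2.519106)) / 15
= -37.171006 / 15 = -2.478067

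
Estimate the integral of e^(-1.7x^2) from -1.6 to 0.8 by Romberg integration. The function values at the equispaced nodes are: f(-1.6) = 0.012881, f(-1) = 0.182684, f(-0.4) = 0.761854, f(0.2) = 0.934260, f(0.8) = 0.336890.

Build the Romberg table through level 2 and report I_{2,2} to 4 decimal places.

I_{0,0} (trapezoid, 1 panel, h=2.4000): 0.419725
I_{1,0} (trapezoid, 2 panels, h=1.2000): 1.124087
I_{2,0} (trapezoid, 4 panels, h=0.6000): 1.232210
I_{1,1} = 1.124087 + (1.124087 − 0.419725)/3 = 1.358874
I_{2,1} = 1.232210 + (1.232210 − 1.124087)/3 = 1.268251
I_{2,2} = 1.268251 + (1.268251 − 1.358874)/15 = 1.262209

1.2622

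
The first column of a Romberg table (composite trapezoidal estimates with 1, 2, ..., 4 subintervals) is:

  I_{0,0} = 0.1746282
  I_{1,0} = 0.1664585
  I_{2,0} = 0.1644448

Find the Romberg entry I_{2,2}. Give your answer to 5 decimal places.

0.16378

I_{1,1} = 0.1664585 + (0.1664585 − 0.1746282)/3 = 0.1637353
I_{2,1} = (4·0.1644448 − 0.1664585) / 3 = 0.1637736
I_{2,2} = (16·0.1637736 − 0.1637353) / 15 = 0.1637762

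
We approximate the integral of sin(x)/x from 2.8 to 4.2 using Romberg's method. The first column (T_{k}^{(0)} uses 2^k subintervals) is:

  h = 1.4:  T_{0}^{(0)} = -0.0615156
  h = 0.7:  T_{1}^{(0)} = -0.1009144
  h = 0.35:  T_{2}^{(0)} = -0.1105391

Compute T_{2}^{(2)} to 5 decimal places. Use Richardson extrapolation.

-0.11373

Richardson extrapolation on the trapezoidal column (denominator 4−1=3):
T_{1}^{(1)} = (4·(-0.1009144) − (-0.0615156)) / 3 = -0.1140473
T_{2}^{(1)} = -0.1105391 + (-0.1105391 − (-0.1009144))/3 = -0.1137473
T_{2}^{(2)} = -0.1137473 + (-0.1137473 − (-0.1140473))/15 = -0.1137273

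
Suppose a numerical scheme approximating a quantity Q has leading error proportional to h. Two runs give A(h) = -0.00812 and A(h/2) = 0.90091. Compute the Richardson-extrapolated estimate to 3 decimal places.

1.810

The leading error scales as h; refining by a factor of 2 reduces it by 2^1 = 2.
Extrapolated value = (2·A(h/2) − A(h)) / (2 − 1)
= (2·0.90091 − (-0.00812)) / 1
= 1.80994 / 1 = 1.80994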